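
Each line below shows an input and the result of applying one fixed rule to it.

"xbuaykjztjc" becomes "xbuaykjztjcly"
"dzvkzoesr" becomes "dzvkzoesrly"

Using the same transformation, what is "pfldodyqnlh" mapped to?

pfldodyqnlhly

Each output is the input with this applied: append "ly".
So "pfldodyqnlh" becomes "pfldodyqnlhly".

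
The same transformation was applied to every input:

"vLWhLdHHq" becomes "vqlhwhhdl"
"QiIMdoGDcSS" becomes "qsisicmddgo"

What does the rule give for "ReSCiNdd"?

rdedsnci

Looking at the pairs, the operation is to take characters alternately from the front and the back (1st, last, 2nd, 2nd-last, ...), then convert every letter to lowercase.
On "ReSCiNdd" that produces "rdedsnci".
(Check on "vLWhLdHHq": → "vqLHWHhdL" → "vqlhwhhdl" ✓)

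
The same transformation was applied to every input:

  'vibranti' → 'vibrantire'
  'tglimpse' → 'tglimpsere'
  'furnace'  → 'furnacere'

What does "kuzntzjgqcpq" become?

kuzntzjgqcpqre

In each case the input is transformed by: append "re".
Applying that to "kuzntzjgqcpq" gives "kuzntzjgqcpqre".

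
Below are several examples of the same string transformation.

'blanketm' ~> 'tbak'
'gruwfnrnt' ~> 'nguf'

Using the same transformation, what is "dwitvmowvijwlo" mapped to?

The rule is to move the last 3 characters to the front (rotate right by 3), then keep every other character starting from the second (positions 2nd, 4th, 6th, ...).
For "dwitvmowvijwlo", step one produces "wlodwitvmowvij"; step two turns that into "ldivovj".

ldivovj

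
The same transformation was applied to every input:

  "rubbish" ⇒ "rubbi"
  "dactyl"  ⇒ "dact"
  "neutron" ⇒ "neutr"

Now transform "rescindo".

rescin

Each output is the input with this applied: delete the last 2 characters.
Doing the same to "rescindo": "rescin".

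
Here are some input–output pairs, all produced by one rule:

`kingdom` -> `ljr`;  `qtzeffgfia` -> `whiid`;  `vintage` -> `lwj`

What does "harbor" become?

Each output is the input with this applied: shift every letter 3 places forward in the alphabet (wrapping around), then keep every other character starting from the second (positions 2nd, 4th, 6th, ...).
For "harbor", step one produces "kdueru"; step two turns that into "deu".

deu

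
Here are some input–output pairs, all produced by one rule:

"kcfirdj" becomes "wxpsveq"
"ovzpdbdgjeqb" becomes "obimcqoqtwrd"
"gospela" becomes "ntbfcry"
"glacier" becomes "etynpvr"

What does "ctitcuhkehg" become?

tpgvgphuxru

The pattern: shift every letter 13 places forward in the alphabet (wrapping around) — i.e. ROT13, then move the last character to the front.
Applying both steps to "ctitcuhkehg": "pgvgphuxrut", then "tpgvgphuxru".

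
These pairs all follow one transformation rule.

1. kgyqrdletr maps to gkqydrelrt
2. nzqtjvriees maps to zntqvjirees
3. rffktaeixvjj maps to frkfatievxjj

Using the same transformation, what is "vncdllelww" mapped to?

Rule — swap each adjacent pair of characters (1↔2, 3↔4, ...).
So "vncdllelww" becomes "nvdcllleww".

nvdcllleww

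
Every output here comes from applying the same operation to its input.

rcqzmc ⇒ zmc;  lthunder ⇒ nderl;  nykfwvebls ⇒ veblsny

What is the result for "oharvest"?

Rule — swap the front and back halves of the string, then delete the last 3 characters.
Working it through for "oharvest": intermediate "vestohar", final "vesto".

vesto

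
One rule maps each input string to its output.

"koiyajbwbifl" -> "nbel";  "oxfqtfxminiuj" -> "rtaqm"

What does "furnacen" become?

The pattern: shift every letter 3 places forward in the alphabet (wrapping around), then keep one character in every 3, starting at position 1 (positions 1st, 4th, 7th, ...).
On "furnacen": the first step gives "ixuqdfhq", and the second then gives "iqh".

iqh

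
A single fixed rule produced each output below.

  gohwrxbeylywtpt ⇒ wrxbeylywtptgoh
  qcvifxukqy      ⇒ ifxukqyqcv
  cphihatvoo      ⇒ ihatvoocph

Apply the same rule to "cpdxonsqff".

xonsqffcpd

Each output is the input with this applied: move the first 3 characters to the end (rotate left by 3).
Doing the same to "cpdxonsqff": "xonsqffcpd".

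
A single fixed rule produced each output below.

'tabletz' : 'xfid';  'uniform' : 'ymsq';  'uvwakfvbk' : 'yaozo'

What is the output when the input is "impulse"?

The pattern: shift every letter 4 places forward in the alphabet (wrapping around), then keep every other character starting from the first (positions 1st, 3rd, 5th, ...).
On "impulse": the first step gives "mqtypwi", and the second then gives "mtpi".

mtpi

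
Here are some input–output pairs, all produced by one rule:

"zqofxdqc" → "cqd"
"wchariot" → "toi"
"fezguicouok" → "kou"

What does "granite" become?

In each case the input is transformed by: reverse the string, then keep only the first 3 characters.
For "granite", step one produces "etinarg"; step two turns that into "eti".

eti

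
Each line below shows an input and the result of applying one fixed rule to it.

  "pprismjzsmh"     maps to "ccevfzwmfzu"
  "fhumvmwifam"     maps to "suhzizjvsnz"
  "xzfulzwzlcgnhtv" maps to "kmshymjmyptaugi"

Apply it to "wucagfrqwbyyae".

jhpntsedjollnr

In each case the input is transformed by: shift every letter 13 places forward in the alphabet (wrapping around) — i.e. ROT13.
Doing the same to "wucagfrqwbyyae": "jhpntsedjollnr".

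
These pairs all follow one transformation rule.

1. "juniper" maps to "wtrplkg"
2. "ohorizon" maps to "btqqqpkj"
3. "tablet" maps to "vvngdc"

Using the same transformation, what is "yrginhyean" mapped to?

aatppkjigc

Looking at the pairs, the operation is to sort the characters into reverse alphabetical order, then shift every letter 2 places forward in the alphabet (wrapping around).
Applying both steps to "yrginhyean": "yyrnnihgea", then "aatppkjigc".
(Check on "juniper": → "urpnjie" → "wtrplkg" ✓)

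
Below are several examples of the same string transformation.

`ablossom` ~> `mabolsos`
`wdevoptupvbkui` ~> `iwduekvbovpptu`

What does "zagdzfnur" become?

What's happening: swap the first and last characters, then take characters alternately from the front and the back (1st, last, 2nd, 2nd-last, ...).
For "zagdzfnur", step one produces "ragdzfnuz"; step two turns that into "rzaugndfz".

rzaugndfz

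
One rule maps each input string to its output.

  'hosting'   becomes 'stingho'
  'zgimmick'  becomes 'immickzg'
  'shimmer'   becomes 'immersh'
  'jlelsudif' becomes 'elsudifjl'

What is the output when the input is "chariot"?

ariotch

Looking at the pairs, the operation is to move the first 2 characters to the end (rotate left by 2).
For "chariot" the result is "ariotch".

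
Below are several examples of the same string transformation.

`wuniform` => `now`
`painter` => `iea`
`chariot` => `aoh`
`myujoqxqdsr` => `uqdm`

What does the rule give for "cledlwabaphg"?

ewag

The transformation: move the first 2 characters to the end (rotate left by 2), then keep one character in every 3, starting at position 1 (positions 1st, 4th, 7th, ...).
Working it through for "cledlwabaphg": intermediate "edlwabaphgcl", final "ewag".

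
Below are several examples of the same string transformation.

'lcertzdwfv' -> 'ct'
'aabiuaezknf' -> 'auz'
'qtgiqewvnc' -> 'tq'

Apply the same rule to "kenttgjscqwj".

ets

What's happening: delete the last 3 characters, then keep one character in every 3, starting at position 2 (positions 2nd, 5th, 8th, ...).
Applying both steps to "kenttgjscqwj": "kenttgjsc", then "ets".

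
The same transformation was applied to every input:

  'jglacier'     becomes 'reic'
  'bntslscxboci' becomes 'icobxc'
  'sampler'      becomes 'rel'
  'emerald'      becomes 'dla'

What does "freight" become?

thg

Looking at the pairs, the operation is to take characters alternately from the front and the back (1st, last, 2nd, 2nd-last, ...), then keep every other character starting from the second (positions 2nd, 4th, 6th, ...).
For "freight", step one produces "ftrhegi"; step two turns that into "thg".
(Check on "bntslscxboci": → "binctosblxsc" → "icobxc" ✓)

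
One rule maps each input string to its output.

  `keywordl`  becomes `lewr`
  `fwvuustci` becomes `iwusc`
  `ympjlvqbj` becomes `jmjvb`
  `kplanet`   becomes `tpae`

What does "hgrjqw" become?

In each case the input is transformed by: move the last character to the front, then keep every other character starting from the first (positions 1st, 3rd, 5th, ...).
On "hgrjqw" that produces "wgj".

wgj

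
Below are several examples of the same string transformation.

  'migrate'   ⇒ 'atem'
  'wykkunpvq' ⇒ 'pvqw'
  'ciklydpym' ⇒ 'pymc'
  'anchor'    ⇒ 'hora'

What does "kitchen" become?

Rule — move the first character to the end, then keep only the last 4 characters.
"kitchen" → "itchenk" → "henk".

henk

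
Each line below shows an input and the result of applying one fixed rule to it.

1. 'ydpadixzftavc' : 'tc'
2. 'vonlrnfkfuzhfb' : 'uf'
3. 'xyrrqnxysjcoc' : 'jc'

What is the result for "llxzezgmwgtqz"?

gz

What's happening: keep one character in every 3, starting at position 1 (positions 1st, 4th, 7th, ...), then delete the first 3 characters.
Doing the same to "llxzezgmwgtqz": "gz".
(Check on "vonlrnfkfuzhfb": → "vlfuf" → "uf" ✓)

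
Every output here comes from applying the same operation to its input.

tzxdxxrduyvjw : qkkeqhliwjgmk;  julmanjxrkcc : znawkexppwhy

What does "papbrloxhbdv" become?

oeybkuoqicnc

The rule is to shift every letter 13 places forward in the alphabet (wrapping around) — i.e. ROT13, then move the first 3 characters to the end (rotate left by 3).
For "papbrloxhbdv", step one produces "cncoeybkuoqi"; step two turns that into "oeybkuoqicnc".
(Check on "julmanjxrkcc": → "whyznawkexpp" → "znawkexppwhy" ✓)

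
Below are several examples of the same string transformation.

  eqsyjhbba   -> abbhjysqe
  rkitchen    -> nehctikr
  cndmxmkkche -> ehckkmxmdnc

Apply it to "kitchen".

nehctik

Looking at the pairs, the operation is to reverse the string.
So "kitchen" becomes "nehctik".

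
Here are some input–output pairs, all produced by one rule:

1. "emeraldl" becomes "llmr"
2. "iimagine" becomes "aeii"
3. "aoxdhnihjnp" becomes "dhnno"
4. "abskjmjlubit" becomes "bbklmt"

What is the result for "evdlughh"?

Looking at the pairs, the operation is to keep every other character starting from the second (positions 2nd, 4th, 6th, ...), then sort the characters into alphabetical order.
For "evdlughh", step one produces "vlgh"; step two turns that into "ghlv".

ghlv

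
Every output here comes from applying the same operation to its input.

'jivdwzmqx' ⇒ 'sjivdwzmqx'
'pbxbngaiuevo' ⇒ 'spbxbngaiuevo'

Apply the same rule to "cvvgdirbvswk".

scvvgdirbvswk

Looking at the pairs, the operation is to prepend "s".
"cvvgdirbvswk" → "scvvgdirbvswk".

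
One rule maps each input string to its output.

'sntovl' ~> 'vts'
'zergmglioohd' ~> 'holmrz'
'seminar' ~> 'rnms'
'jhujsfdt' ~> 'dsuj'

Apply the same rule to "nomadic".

cdmn

The transformation: keep every other character starting from the first (positions 1st, 3rd, 5th, ...), then reverse the string.
Starting from "nomadic": after the first operation, "nmdc"; after the second, "cdmn".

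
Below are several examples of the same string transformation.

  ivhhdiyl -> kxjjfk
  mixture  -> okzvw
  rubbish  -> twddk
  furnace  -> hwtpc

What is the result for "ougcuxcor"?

qwiewze

In each case the input is transformed by: delete the last 2 characters, then shift every letter 2 places forward in the alphabet (wrapping around).
For "ougcuxcor", step one produces "ougcuxc"; step two turns that into "qwiewze".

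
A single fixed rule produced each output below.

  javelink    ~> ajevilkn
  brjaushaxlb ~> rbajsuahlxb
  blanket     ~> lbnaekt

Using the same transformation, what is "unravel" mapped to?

nuarevl

Each output is the input with this applied: swap each adjacent pair of characters (1↔2, 3↔4, ...).
Applying that to "unravel" gives "nuarevl".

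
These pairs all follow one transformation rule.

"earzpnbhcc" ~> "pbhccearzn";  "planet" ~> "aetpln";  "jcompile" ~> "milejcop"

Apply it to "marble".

rlemab

Rule — swap the front and back halves of the string, then swap the first and last characters.
"marble" → "rlemab".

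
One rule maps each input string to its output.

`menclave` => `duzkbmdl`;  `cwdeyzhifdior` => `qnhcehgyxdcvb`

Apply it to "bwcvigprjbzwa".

zvyaiqofhubva

The rule is to reverse the string, then shift every letter 1 place backward in the alphabet (wrapping around).
Applying both steps to "bwcvigprjbzwa": "awzbjrpgivcwb", then "zvyaiqofhubva".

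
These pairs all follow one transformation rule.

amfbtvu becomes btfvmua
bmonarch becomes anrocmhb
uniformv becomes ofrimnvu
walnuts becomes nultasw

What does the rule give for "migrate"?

In each case the input is transformed by: take characters alternately from the front and the back (1st, last, 2nd, 2nd-last, ...), then reverse the string.
On "migrate": the first step gives "meitgar", and the second then gives "ragtiem".

ragtiem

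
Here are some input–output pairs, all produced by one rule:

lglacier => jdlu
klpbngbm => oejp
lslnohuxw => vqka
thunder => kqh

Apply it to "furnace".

xqf

Rule — keep every other character starting from the second (positions 2nd, 4th, 6th, ...), then shift every letter 3 places forward in the alphabet (wrapping around).
Working it through for "furnace": intermediate "unc", final "xqf".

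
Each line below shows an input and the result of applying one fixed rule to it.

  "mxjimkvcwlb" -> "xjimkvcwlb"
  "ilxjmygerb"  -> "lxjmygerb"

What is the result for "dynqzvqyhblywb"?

The rule is to delete the first character.
Doing the same to "dynqzvqyhblywb": "ynqzvqyhblywb".

ynqzvqyhblywb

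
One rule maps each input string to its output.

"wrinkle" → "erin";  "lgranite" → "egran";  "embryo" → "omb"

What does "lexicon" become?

The rule is to swap the first and last characters, then delete the last 3 characters.
"lexicon" → "nexicol" → "nexi".

nexi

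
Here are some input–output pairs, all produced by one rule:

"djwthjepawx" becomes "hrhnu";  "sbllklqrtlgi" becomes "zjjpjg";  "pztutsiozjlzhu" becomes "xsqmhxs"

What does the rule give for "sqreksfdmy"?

ocqbw

Each output is the input with this applied: shift every letter 2 places backward in the alphabet (wrapping around), then keep every other character starting from the second (positions 2nd, 4th, 6th, ...).
Applying both steps to "sqreksfdmy": "qopciqdbkw", then "ocqbw".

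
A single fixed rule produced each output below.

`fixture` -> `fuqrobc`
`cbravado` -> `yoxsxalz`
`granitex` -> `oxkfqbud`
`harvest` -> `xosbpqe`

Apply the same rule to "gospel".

lpmbid

The pattern: shift every letter 3 places backward in the alphabet (wrapping around), then move the first character to the end.
Working it through for "gospel": intermediate "dlpmbi", final "lpmbid".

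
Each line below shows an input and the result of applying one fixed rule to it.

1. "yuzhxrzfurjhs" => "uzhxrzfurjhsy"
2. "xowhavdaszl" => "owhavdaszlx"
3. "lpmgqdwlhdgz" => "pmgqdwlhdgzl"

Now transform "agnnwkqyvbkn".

Rule — move the first character to the end.
"agnnwkqyvbkn" → "gnnwkqyvbkna".

gnnwkqyvbkna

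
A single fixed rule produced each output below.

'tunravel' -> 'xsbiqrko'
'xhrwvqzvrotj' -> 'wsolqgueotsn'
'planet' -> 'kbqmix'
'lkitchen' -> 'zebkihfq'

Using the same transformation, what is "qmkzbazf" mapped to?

yxwcnjhw

The transformation: swap the front and back halves of the string, then shift every letter 3 places backward in the alphabet (wrapping around).
Applying both steps to "qmkzbazf": "bazfqmkz", then "yxwcnjhw".
(Check on "lkitchen": → "chenlkit" → "zebkihfq" ✓)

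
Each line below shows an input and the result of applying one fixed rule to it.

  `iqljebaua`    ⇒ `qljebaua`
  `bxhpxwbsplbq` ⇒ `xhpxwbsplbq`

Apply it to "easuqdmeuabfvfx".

The rule is to delete the first character.
On "easuqdmeuabfvfx" that produces "asuqdmeuabfvfx".

asuqdmeuabfvfx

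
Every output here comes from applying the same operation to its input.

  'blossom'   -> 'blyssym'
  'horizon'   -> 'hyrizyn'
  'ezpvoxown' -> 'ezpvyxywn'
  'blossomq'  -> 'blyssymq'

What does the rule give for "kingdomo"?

In each case the input is transformed by: replace every "o" with "y".
For "kingdomo" the result is "kingdymy".

kingdymy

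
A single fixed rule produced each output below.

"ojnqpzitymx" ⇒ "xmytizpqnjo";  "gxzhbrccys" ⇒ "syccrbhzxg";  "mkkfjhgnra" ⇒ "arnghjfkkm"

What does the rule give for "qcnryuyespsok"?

The rule is to reverse the string.
So "qcnryuyespsok" becomes "kospseyuyrncq".

kospseyuyrncq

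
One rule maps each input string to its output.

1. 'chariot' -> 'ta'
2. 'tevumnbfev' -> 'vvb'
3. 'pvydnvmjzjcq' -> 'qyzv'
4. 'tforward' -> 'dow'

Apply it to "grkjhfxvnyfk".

kknf

What's happening: take characters alternately from the front and the back (1st, last, 2nd, 2nd-last, ...), then keep one character in every 3, starting at position 2 (positions 2nd, 5th, 8th, ...).
Working it through for "grkjhfxvnyfk": intermediate "gkrfkyjnhvfx", final "kknf".
(Check on "tforward": → "tdfroarw" → "dow" ✓)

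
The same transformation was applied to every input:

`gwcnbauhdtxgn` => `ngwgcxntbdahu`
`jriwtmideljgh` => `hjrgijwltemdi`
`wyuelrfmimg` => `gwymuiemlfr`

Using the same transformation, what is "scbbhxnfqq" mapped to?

Rule — swap the first and last characters, then take characters alternately from the front and the back (1st, last, 2nd, 2nd-last, ...).
"scbbhxnfqq" → "qscqbfbnhx".

qscqbfbnhx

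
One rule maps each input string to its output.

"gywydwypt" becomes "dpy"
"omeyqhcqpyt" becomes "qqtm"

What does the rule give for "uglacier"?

crg

In each case the input is transformed by: keep one character in every 3, starting at position 2 (positions 2nd, 5th, 8th, ...), then move the first character to the end.
On "uglacier": the first step gives "gcr", and the second then gives "crg".
(Check on "omeyqhcqpyt": → "mqqt" → "qqtm" ✓)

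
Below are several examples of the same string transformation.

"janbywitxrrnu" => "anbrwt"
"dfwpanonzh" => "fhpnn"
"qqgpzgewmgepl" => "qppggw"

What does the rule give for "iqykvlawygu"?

Each output is the input with this applied: keep every other character starting from the second (positions 2nd, 4th, 6th, ...), then take characters alternately from the front and the back (1st, last, 2nd, 2nd-last, ...).
On "iqykvlawygu" that produces "qgkwl".

qgkwl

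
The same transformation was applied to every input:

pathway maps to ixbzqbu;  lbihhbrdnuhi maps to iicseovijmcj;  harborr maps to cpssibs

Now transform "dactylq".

In each case the input is transformed by: shift every letter 1 place forward in the alphabet (wrapping around), then move the first 3 characters to the end (rotate left by 3).
Doing the same to "dactylq": "uzmrebd".

uzmrebd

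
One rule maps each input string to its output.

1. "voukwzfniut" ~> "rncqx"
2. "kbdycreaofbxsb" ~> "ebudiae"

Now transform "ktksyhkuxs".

wvkxv

The pattern: keep every other character starting from the second (positions 2nd, 4th, 6th, ...), then shift every letter 3 places forward in the alphabet (wrapping around).
Applying that to "ktksyhkuxs" gives "wvkxv".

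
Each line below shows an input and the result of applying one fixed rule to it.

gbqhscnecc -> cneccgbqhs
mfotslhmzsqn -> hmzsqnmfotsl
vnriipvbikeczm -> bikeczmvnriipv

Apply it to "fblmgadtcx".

In each case the input is transformed by: swap the front and back halves of the string.
Doing the same to "fblmgadtcx": "adtcxfblmg".

adtcxfblmg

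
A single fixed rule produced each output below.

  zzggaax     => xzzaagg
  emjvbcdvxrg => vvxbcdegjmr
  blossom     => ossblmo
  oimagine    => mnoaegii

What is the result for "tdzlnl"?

What's happening: sort the characters into alphabetical order, then move the last 3 characters to the front (rotate right by 3).
On "tdzlnl": the first step gives "dllntz", and the second then gives "ntzdll".

ntzdll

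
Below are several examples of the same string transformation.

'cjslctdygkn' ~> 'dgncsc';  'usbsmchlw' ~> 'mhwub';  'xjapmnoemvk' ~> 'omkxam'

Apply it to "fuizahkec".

akcfi

The transformation: keep every other character starting from the first (positions 1st, 3rd, 5th, ...), then move the last 3 characters to the front (rotate right by 3).
On "fuizahkec": the first step gives "fiakc", and the second then gives "akcfi".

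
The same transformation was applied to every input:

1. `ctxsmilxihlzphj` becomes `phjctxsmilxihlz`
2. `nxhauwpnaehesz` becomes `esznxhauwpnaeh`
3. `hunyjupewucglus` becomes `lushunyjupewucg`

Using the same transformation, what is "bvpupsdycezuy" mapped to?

What's happening: move the last 3 characters to the front (rotate right by 3).
"bvpupsdycezuy" → "zuybvpupsdyce".

zuybvpupsdyce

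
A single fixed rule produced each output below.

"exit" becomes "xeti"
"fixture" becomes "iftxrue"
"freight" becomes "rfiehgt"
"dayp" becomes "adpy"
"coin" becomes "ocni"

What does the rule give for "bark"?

The transformation: swap each adjacent pair of characters (1↔2, 3↔4, ...).
For "bark" the result is "abkr".

abkr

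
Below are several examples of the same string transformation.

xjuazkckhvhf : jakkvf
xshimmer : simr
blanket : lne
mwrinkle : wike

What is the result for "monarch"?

oac

Looking at the pairs, the operation is to keep every other character starting from the second (positions 2nd, 4th, 6th, ...).
For "monarch" the result is "oac".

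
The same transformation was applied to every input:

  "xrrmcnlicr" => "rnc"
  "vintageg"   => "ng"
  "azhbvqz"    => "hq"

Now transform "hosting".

What's happening: keep one character in every 3, starting at position 3 (positions 3rd, 6th, 9th, ...).
On "hosting" that produces "sn".

sn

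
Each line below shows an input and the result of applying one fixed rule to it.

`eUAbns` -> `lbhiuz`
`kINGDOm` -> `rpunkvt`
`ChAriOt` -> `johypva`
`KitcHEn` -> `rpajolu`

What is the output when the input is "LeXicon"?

slepjvu

Rule — shift every letter 7 places forward in the alphabet (wrapping around), then convert every letter to lowercase.
On "LeXicon": the first step gives "SlEpjvu", and the second then gives "slepjvu".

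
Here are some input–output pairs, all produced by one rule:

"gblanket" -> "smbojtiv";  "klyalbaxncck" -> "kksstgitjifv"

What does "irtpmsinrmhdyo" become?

What's happening: shift every letter 8 places forward in the alphabet (wrapping around), then move the last 3 characters to the front (rotate right by 3).
Working it through for "irtpmsinrmhdyo": intermediate "qzbxuaqvzuplgw", final "lgwqzbxuaqvzup".

lgwqzbxuaqvzup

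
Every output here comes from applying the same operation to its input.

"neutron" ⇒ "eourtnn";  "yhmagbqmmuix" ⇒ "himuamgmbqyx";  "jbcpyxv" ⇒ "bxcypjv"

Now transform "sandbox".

What's happening: take characters alternately from the front and the back (1st, last, 2nd, 2nd-last, ...), then move the first 2 characters to the end (rotate left by 2).
Applying both steps to "sandbox": "sxaonbd", then "aonbdsx".

aonbdsx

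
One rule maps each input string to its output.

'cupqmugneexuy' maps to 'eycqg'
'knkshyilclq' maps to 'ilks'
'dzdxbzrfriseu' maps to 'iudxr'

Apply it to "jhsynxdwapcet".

The transformation: keep one character in every 3, starting at position 1 (positions 1st, 4th, 7th, ...), then move the last 2 characters to the front (rotate right by 2).
"jhsynxdwapcet" → "ptjyd".

ptjyd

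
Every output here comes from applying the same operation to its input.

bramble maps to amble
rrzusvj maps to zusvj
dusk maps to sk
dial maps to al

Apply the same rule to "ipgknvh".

Rule — delete the first 2 characters.
So "ipgknvh" becomes "gknvh".

gknvh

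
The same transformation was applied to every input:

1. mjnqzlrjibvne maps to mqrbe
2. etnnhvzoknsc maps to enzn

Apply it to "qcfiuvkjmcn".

Looking at the pairs, the operation is to keep one character in every 3, starting at position 1 (positions 1st, 4th, 7th, ...).
"qcfiuvkjmcn" → "qikc".

qikc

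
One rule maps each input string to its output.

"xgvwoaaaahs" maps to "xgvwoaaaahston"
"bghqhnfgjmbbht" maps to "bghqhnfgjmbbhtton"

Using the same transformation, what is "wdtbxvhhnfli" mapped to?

wdtbxvhhnfliton

What's happening: append "ton".
Doing the same to "wdtbxvhhnfli": "wdtbxvhhnfliton".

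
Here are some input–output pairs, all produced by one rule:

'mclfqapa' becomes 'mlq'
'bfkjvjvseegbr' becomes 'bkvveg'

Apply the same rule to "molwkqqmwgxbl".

mlkqwx

What's happening: keep every other character starting from the first (positions 1st, 3rd, 5th, ...), then delete the last character.
On "molwkqqmwgxbl": the first step gives "mlkqwxl", and the second then gives "mlkqwx".
(Check on "mclfqapa": → "mlqp" → "mlq" ✓)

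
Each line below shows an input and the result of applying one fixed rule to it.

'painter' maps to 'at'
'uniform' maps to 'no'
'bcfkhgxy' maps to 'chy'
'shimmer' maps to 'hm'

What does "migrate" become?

ia

The rule is to keep one character in every 3, starting at position 2 (positions 2nd, 5th, 8th, ...).
Doing the same to "migrate": "ia".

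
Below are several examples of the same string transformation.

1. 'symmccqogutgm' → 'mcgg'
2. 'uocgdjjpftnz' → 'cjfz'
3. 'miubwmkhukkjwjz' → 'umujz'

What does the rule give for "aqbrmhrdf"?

Looking at the pairs, the operation is to keep one character in every 3, starting at position 3 (positions 3rd, 6th, 9th, ...).
"aqbrmhrdf" → "bhf".

bhf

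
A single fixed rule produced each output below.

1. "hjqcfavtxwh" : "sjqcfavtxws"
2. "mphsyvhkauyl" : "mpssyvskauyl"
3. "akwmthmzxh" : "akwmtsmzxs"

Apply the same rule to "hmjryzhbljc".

smjryzsbljc

What's happening: replace every "h" with "s".
Doing the same to "hmjryzhbljc": "smjryzsbljc".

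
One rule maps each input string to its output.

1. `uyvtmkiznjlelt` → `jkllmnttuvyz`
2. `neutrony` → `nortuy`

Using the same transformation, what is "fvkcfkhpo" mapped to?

fhkkopv

What's happening: sort the characters into alphabetical order, then delete the first 2 characters.
Working it through for "fvkcfkhpo": intermediate "cffhkkopv", final "fhkkopv".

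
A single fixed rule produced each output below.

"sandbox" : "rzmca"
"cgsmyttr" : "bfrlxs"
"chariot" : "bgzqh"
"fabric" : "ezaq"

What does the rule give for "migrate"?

In each case the input is transformed by: delete the last 2 characters, then shift every letter 1 place backward in the alphabet (wrapping around).
So "migrate" becomes "lhfqz".

lhfqz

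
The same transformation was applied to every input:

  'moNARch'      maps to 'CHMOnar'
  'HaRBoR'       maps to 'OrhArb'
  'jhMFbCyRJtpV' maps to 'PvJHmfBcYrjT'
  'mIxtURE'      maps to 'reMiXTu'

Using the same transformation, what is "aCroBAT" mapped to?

The rule is to move the last 2 characters to the front (rotate right by 2), then flip the case of every letter.
Applying both steps to "aCroBAT": "ATaCroB", then "atAcROb".
(Check on "moNARch": → "chmoNAR" → "CHMOnar" ✓)

atAcROb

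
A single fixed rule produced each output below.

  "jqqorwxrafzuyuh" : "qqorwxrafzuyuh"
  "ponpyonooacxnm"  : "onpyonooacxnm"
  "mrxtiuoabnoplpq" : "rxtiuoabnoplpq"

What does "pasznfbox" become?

In each case the input is transformed by: delete the first character.
Applying that to "pasznfbox" gives "asznfbox".

asznfbox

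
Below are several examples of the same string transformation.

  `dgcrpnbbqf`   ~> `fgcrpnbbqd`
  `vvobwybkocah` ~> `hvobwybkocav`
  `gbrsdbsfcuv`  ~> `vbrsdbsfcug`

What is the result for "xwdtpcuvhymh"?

hwdtpcuvhymx

The transformation: swap the first and last characters.
Applying that to "xwdtpcuvhymh" gives "hwdtpcuvhymx".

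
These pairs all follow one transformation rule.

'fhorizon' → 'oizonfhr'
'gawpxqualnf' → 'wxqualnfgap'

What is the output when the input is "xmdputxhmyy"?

dutxhmyyxmp

The pattern: move the first 3 characters to the end (rotate left by 3), then swap the first and last characters.
On "xmdputxhmyy": the first step gives "putxhmyyxmd", and the second then gives "dutxhmyyxmp".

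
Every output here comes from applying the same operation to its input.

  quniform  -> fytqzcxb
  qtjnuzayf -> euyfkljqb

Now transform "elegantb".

wprlyemp

What's happening: move the first character to the end, then shift every letter 11 places forward in the alphabet (wrapping around).
For "elegantb", step one produces "legantbe"; step two turns that into "wprlyemp".
(Check on "quniform": → "uniformq" → "fytqzcxb" ✓)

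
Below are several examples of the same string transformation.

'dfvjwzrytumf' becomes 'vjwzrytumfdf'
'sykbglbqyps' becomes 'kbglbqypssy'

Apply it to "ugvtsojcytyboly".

vtsojcytybolyug

In each case the input is transformed by: move the first 2 characters to the end (rotate left by 2).
"ugvtsojcytyboly" → "vtsojcytybolyug".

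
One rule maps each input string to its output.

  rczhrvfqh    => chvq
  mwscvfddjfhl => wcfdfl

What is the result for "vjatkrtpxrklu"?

Each output is the input with this applied: keep every other character starting from the second (positions 2nd, 4th, 6th, ...).
For "vjatkrtpxrklu" the result is "jtrprl".

jtrprl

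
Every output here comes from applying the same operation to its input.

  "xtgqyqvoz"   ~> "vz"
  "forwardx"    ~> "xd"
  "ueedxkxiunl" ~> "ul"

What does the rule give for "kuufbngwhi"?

ih

Each output is the input with this applied: swap each adjacent pair of characters (1↔2, 3↔4, ...), then keep only the last 2 characters.
Starting from "kuufbngwhi": after the first operation, "ukfunbwgih"; after the second, "ih".
(Check on "forwardx": → "ofwrraxd" → "xd" ✓)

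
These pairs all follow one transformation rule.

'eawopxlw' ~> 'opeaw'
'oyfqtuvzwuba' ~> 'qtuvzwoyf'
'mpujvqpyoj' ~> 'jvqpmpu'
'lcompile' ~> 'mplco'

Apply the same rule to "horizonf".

Each output is the input with this applied: delete the last 3 characters, then move the first 3 characters to the end (rotate left by 3).
For "horizonf", step one produces "horiz"; step two turns that into "izhor".

izhor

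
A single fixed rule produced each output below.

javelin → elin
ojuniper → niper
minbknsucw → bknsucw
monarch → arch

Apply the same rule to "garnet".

net

The pattern: delete the first 3 characters.
On "garnet" that produces "net".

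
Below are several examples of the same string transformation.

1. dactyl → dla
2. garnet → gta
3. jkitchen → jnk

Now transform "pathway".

In each case the input is transformed by: take characters alternately from the front and the back (1st, last, 2nd, 2nd-last, ...), then keep only the first 3 characters.
Applying both steps to "pathway": "pyaatwh", then "pya".

pya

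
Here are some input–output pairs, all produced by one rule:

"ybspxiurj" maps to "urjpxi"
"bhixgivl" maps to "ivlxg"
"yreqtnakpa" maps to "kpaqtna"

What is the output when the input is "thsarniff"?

iffarn

In each case the input is transformed by: delete the first 3 characters, then move the last 3 characters to the front (rotate right by 3).
For "thsarniff", step one produces "arniff"; step two turns that into "iffarn".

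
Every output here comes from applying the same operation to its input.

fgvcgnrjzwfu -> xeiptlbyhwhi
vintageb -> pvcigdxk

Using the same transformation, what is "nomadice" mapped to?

In each case the input is transformed by: shift every letter 2 places forward in the alphabet (wrapping around), then move the first 2 characters to the end (rotate left by 2).
Working it through for "nomadice": intermediate "pqocfkeg", final "ocfkegpq".

ocfkegpq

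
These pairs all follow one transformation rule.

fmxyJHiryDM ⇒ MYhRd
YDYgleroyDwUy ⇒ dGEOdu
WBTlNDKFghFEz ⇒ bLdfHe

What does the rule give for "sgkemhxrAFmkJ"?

GEHRfK

What's happening: flip the case of every letter, then keep every other character starting from the second (positions 2nd, 4th, 6th, ...).
Starting from "sgkemhxrAFmkJ": after the first operation, "SGKEMHXRafMKj"; after the second, "GEHRfK".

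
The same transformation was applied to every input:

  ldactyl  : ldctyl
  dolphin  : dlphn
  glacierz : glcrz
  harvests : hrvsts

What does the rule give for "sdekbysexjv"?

Each output is the input with this applied: remove every vowel.
"sdekbysexjv" → "sdkbysxjv".

sdkbysxjv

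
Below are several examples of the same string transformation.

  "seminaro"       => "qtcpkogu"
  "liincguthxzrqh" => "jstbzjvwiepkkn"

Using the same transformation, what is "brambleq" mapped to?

sgndoctd

What's happening: shift every letter 2 places forward in the alphabet (wrapping around), then reverse the string.
"brambleq" → "dtcodngs" → "sgndoctd".
(Check on "liincguthxzrqh": → "nkkpeiwvjzbtsj" → "jstbzjvwiepkkn" ✓)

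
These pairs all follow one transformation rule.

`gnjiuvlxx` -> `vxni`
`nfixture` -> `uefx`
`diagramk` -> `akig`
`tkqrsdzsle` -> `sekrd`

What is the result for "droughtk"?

Each output is the input with this applied: keep every other character starting from the second (positions 2nd, 4th, 6th, ...), then move the last 2 characters to the front (rotate right by 2).
Doing the same to "droughtk": "hkru".
(Check on "tkqrsdzsle": → "krdse" → "sekrd" ✓)

hkru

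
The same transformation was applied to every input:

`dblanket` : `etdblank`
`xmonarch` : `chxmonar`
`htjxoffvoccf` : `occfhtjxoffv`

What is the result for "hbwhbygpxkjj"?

xkjjhbwhbygp

Rule — swap the front and back halves of the string, then move the first 2 characters to the end (rotate left by 2).
Applying both steps to "hbwhbygpxkjj": "gpxkjjhbwhby", then "xkjjhbwhbygp".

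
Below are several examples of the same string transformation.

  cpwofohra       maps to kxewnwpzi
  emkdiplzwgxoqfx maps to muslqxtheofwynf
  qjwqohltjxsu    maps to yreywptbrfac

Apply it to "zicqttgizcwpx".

What's happening: shift every letter 8 places forward in the alphabet (wrapping around).
So "zicqttgizcwpx" becomes "hqkybboqhkexf".

hqkybboqhkexf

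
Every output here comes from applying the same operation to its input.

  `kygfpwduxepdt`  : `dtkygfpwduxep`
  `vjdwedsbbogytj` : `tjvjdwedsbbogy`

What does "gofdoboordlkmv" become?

mvgofdoboordlk

In each case the input is transformed by: move the last 2 characters to the front (rotate right by 2).
So "gofdoboordlkmv" becomes "mvgofdoboordlk".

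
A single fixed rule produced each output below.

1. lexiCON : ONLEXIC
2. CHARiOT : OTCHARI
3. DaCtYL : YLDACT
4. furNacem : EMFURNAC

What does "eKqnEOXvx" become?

Each output is the input with this applied: move the last 2 characters to the front (rotate right by 2), then convert every letter to uppercase.
Starting from "eKqnEOXvx": after the first operation, "vxeKqnEOX"; after the second, "VXEKQNEOX".
(Check on "furNacem": → "emfurNac" → "EMFURNAC" ✓)

VXEKQNEOX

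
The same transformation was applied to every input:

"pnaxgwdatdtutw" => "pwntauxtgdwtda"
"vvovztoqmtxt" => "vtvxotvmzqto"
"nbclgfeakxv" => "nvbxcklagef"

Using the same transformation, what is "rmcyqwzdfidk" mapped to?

What's happening: take characters alternately from the front and the back (1st, last, 2nd, 2nd-last, ...).
So "rmcyqwzdfidk" becomes "rkmdciyfqdwz".

rkmdciyfqdwz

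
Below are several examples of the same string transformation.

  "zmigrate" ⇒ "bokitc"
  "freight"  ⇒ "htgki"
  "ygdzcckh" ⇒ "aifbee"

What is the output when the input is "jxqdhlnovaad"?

The pattern: shift every letter 2 places forward in the alphabet (wrapping around), then delete the last 2 characters.
On "jxqdhlnovaad": the first step gives "lzsfjnpqxccf", and the second then gives "lzsfjnpqxc".

lzsfjnpqxc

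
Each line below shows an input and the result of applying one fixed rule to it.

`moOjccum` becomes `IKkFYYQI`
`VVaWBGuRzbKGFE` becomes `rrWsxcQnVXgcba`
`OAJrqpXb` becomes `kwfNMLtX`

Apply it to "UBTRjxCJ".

qxpnFTyf

In each case the input is transformed by: shift every letter 4 places backward in the alphabet (wrapping around), then flip the case of every letter.
For "UBTRjxCJ", step one produces "QXPNftYF"; step two turns that into "qxpnFTyf".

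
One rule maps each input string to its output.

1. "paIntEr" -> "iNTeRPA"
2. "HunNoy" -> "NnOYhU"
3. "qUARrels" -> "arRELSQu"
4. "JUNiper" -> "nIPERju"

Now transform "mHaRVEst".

ArveSTMh

The rule is to flip the case of every letter, then move the first 2 characters to the end (rotate left by 2).
On "mHaRVEst" that produces "ArveSTMh".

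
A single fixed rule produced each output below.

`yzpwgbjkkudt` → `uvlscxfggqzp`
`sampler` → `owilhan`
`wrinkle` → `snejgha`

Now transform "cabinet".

ywxejap

The rule is to shift every letter 4 places backward in the alphabet (wrapping around).
Doing the same to "cabinet": "ywxejap".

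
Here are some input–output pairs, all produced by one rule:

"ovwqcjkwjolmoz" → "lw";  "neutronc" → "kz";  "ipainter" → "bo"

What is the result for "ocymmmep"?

bm

Looking at the pairs, the operation is to shift every letter 3 places backward in the alphabet (wrapping around), then keep only the last 2 characters.
For "ocymmmep" the result is "bm".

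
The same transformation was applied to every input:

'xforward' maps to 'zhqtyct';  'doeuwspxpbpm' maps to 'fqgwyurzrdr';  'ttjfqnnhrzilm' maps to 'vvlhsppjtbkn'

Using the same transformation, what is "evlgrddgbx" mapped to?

gxnitffid

Rule — delete the last character, then shift every letter 2 places forward in the alphabet (wrapping around).
"evlgrddgbx" → "evlgrddgb" → "gxnitffid".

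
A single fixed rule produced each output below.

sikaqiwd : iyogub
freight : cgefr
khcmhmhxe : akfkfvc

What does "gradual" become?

ybsyj

The rule is to shift every letter 2 places backward in the alphabet (wrapping around), then delete the first 2 characters.
Applying both steps to "gradual": "epybsyj", then "ybsyj".
(Check on "sikaqiwd": → "qgiyogub" → "iyogub" ✓)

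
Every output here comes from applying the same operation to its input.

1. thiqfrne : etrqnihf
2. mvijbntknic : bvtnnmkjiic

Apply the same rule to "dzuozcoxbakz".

azzzxuookdcb

Rule — sort the characters into reverse alphabetical order, then move the last character to the front.
For "dzuozcoxbakz" the result is "azzzxuookdcb".
(Check on "mvijbntknic": → "vtnnmkjiicb" → "bvtnnmkjiic" ✓)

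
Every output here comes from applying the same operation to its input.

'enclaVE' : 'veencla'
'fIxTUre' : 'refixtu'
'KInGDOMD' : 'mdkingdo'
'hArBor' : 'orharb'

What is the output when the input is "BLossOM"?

What's happening: move the last 2 characters to the front (rotate right by 2), then convert every letter to lowercase.
For "BLossOM" the result is "ombloss".
(Check on "fIxTUre": → "refIxTU" → "refixtu" ✓)

ombloss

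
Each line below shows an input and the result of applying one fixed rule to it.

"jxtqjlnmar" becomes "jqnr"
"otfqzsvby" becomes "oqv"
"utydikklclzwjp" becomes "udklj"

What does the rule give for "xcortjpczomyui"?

What's happening: keep one character in every 3, starting at position 1 (positions 1st, 4th, 7th, ...).
For "xcortjpczomyui" the result is "xrpou".

xrpou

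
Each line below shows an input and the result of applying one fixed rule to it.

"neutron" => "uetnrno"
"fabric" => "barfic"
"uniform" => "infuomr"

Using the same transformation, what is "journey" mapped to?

uorjnye

The transformation: move the first 2 characters to the end (rotate left by 2), then take characters alternately from the front and the back (1st, last, 2nd, 2nd-last, ...).
"journey" → "urneyjo" → "uorjnye".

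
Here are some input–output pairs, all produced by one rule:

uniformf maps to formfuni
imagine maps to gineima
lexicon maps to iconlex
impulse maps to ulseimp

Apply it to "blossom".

ssomblo

Rule — move the first 3 characters to the end (rotate left by 3).
So "blossom" becomes "ssomblo".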